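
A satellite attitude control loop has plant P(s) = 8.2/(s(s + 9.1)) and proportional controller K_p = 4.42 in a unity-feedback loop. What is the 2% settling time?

T_s ≈ 0.879 s

The closed-loop denominator s² + 9.1s + 36.24 gives ω_n = √36.24 = 6.02 and ζ = 9.1/(2ω_n) = 0.7558.
2% settling time T_s ≈ 4/(ζω_n) = 4/4.55 = 0.879 s.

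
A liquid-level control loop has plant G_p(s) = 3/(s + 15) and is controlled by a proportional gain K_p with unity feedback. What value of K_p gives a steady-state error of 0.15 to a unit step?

Steady-state error for a unit step on this type-0 loop is 1/(1 + K_p·G_p(0)).
G_p(0) = 0.2. Require 1/(1 + K_p·0.2) = 0.15, so 1 + 0.2·K_p = 6.667.
K_p = (6.667 − 1)/0.2 = 28.3.

K_p = 28.3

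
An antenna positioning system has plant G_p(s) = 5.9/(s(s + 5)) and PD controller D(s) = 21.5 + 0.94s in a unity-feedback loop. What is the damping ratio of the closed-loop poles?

ζ = 0.468

Forward path: (21.5 + 0.94s)·5.9/(s(s+5)). The closed-loop characteristic equation is s² + (5 + 5.9·0.94)s + 5.9·21.5 = 0.
That is s² + 10.55s + 126.9 = 0, so ω_n = 11.26 rad/s and ζ = 10.55/(2·11.26) = 0.4682.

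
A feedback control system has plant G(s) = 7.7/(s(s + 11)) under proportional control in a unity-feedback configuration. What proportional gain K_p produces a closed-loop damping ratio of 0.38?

Closed-loop characteristic equation: s² + 11s + K_p·7.7 = 0.
So ω_n = √(7.7K_p) and 2ζω_n = 11, giving ζ = 11/(2√(7.7K_p)).
Setting ζ = 0.38: √(7.7K_p) = 11/(2·0.38) = 14.47, so K_p = 209.5/7.7 = 27.2.

K_p = 27.2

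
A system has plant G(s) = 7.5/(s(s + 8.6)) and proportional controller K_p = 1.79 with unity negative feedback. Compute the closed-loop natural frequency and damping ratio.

ω_n = 3.66 rad/s, ζ = 1.17

1 + K_p·G(s) = 0 gives s² + 8.6s + 13.43 = 0.
Matching s² + 2ζω_n s + ω_n²: ω_n = √13.43 = 3.664 rad/s and 2ζω_n = 8.6, so ζ = 8.6/(2·3.664) = 1.17.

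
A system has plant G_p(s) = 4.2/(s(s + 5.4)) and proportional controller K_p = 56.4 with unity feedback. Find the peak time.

From 1 + K_pG_p(s) = 0: s² + 5.4s + 236.9 = 0 ⇒ ω_n = 15.39, ζ = 0.1754.
Damped frequency ω_d = ω_n√(1−ζ²) = 15.15 rad/s, so peak time T_p = π/ω_d = 0.207 s.

T_p = 0.207 s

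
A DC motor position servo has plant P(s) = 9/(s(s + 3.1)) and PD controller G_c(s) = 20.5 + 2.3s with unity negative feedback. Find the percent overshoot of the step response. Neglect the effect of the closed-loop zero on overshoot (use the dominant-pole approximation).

Forward path: (20.5 + 2.3s)·9/(s(s+3.1)). The closed-loop characteristic equation is s² + (3.1 + 9·2.3)s + 9·20.5 = 0.
That is s² + 23.8s + 184.5 = 0, so ω_n = 13.58 rad/s and ζ = 23.8/(2·13.58) = 0.8761.
%OS = 100·exp(−πζ/√(1−ζ²)) = 0.332%.

0.332%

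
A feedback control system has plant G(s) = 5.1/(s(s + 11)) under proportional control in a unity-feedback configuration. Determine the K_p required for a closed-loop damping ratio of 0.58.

K_p = 17.6

Closed-loop characteristic equation: s² + 11s + K_p·5.1 = 0.
So ω_n = √(5.1K_p) and 2ζω_n = 11, giving ζ = 11/(2√(5.1K_p)).
Setting ζ = 0.58: √(5.1K_p) = 11/(2·0.58) = 9.483, so K_p = 89.92/5.1 = 17.6.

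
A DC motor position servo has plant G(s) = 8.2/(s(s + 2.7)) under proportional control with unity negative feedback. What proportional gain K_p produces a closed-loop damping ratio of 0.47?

Closed-loop characteristic equation: s² + 2.7s + K_p·8.2 = 0.
So ω_n = √(8.2K_p) and 2ζω_n = 2.7, giving ζ = 2.7/(2√(8.2K_p)).
Setting ζ = 0.47: √(8.2K_p) = 2.7/(2·0.47) = 2.872, so K_p = 8.25/8.2 = 1.01.

K_p = 1.01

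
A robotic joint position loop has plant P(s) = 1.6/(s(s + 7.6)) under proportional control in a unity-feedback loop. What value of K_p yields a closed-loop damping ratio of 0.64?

K_p = 22

Closed-loop characteristic equation: s² + 7.6s + K_p·1.6 = 0.
So ω_n = √(1.6K_p) and 2ζω_n = 7.6, giving ζ = 7.6/(2√(1.6K_p)).
Setting ζ = 0.64: √(1.6K_p) = 7.6/(2·0.64) = 5.938, so K_p = 35.25/1.6 = 22.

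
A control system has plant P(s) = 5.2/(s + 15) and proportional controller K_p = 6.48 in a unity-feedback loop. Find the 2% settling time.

T_s ≈ 0.0821 s

Closed-loop transfer function: T(s) = K_p·P(s)/(1 + K_p·P(s)) = 33.7/(s + 15 + 33.7) = 33.7/(s + 48.7).
Time constant τ = 1/48.7 = 0.02054 s, so the 2% settling time is about 4τ = 0.0821 s.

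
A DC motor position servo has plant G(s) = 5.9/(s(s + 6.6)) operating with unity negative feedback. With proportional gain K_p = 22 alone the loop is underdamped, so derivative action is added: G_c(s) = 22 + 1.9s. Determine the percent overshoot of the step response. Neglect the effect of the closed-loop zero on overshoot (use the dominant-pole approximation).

Forward path: (22 + 1.9s)·5.9/(s(s+6.6)). The closed-loop characteristic equation is s² + (6.6 + 5.9·1.9)s + 5.9·22 = 0.
That is s² + 17.81s + 129.8 = 0, so ω_n = 11.39 rad/s and ζ = 17.81/(2·11.39) = 0.7816.
%OS = 100·exp(−πζ/√(1−ζ²)) = 1.95%.

1.95%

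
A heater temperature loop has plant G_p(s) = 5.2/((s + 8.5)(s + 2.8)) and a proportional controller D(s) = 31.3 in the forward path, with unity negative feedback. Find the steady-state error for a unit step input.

The loop is type 0. Static position error constant K_pos = D(0)·G_p(0) = 31.3·0.2185 = 6.839.
Steady-state error to a unit step: e_ss = 1/(1+K_pos) = 1/7.839 = 0.128.

0.128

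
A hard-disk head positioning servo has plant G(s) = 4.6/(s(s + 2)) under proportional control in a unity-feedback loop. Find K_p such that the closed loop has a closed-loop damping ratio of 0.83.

K_p = 0.316

Closed-loop characteristic equation: s² + 2s + K_p·4.6 = 0.
So ω_n = √(4.6K_p) and 2ζω_n = 2, giving ζ = 2/(2√(4.6K_p)).
Setting ζ = 0.83: √(4.6K_p) = 2/(2·0.83) = 1.205, so K_p = 1.452/4.6 = 0.316.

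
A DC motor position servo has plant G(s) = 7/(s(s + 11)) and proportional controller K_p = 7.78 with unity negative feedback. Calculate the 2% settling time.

The closed-loop denominator s² + 11s + 54.46 gives ω_n = √54.46 = 7.38 and ζ = 11/(2ω_n) = 0.7453.
2% settling time T_s ≈ 4/(ζω_n) = 4/5.5 = 0.727 s.

T_s ≈ 0.727 s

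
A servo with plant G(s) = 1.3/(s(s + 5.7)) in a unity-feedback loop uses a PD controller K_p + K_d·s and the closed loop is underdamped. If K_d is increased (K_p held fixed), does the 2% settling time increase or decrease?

decrease

Characteristic equation s² + (5.7 + 1.3K_d)s + 1.3K_p = 0: raising K_d increases ζω_n = (5.7+1.3K_d)/2 while the loop stays underdamped, so T_s ≈ 4/(ζω_n) decreases.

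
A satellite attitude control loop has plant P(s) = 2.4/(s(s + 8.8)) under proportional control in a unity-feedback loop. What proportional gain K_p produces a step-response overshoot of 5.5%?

K_p = 17.5

From %OS = 100·exp(−πζ/√(1−ζ²)) = 5.5%, ζ = −ln(0.055)/√(π²+ln²(0.055)) = 0.6783.
Characteristic equation s² + 8.8s + 2.4K_p = 0 gives ζ = 8.8/(2√(2.4K_p)).
Setting ζ = 0.6783: √(2.4K_p) = 8.8/(2·0.6783) = 6.486, so K_p = 42.07/2.4 = 17.5.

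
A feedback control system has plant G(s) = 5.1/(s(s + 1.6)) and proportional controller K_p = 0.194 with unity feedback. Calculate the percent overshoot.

1.42%

The closed-loop denominator s² + 1.6s + 0.9894 gives ω_n = √0.9894 = 0.9947 and ζ = 1.6/(2ω_n) = 0.8043.
%OS = 100·exp(−πζ/√(1−ζ²)) = 100·exp(−π·0.8043/√0.3531) = 1.42%.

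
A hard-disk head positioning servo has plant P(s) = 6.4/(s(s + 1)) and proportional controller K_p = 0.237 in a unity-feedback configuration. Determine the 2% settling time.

T_s ≈ 8 s

The closed-loop denominator s² + 1s + 1.517 gives ω_n = √1.517 = 1.232 and ζ = 1/(2ω_n) = 0.406.
2% settling time T_s ≈ 4/(ζω_n) = 4/0.5 = 8 s.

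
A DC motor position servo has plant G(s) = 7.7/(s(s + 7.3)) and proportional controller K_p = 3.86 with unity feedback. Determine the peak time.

T_p = 0.776 s

Closed-loop characteristic equation: s² + 7.3s + 29.72 = 0, so ω_n = 5.452 rad/s and ζ = 7.3/(2·5.452) = 0.6695.
Damped frequency ω_d = ω_n√(1−ζ²) = 4.05 rad/s, so peak time T_p = π/ω_d = 0.776 s.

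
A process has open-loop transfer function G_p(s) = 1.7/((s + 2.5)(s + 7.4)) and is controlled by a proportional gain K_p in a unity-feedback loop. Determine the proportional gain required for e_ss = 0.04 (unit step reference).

For a type-0 loop with proportional control, e_ss = 1/(1 + K_p·G_p(0)).
G_p(0) = 0.09189. Require 1/(1 + K_p·0.09189) = 0.04, so 1 + 0.09189·K_p = 25.
K_p = (25 − 1)/0.09189 = 261.

K_p = 261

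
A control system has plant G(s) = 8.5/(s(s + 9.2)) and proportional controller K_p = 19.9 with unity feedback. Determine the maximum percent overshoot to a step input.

The closed-loop denominator s² + 9.2s + 169.1 gives ω_n = √169.1 = 13.01 and ζ = 9.2/(2ω_n) = 0.3537.
%OS = 100·exp(−πζ/√(1−ζ²)) = 100·exp(−π·0.3537/√0.8749) = 30.5%.

30.5%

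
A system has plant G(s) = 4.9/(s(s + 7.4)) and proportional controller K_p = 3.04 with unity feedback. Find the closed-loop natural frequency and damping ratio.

With unity feedback the closed-loop characteristic equation is s² + 7.4s + 3.04·4.9 = s² + 7.4s + 14.9 = 0.
Matching s² + 2ζω_n s + ω_n²: ω_n = √14.9 = 3.86 rad/s and 2ζω_n = 7.4, so ζ = 7.4/(2·3.86) = 0.959.

ω_n = 3.86 rad/s, ζ = 0.959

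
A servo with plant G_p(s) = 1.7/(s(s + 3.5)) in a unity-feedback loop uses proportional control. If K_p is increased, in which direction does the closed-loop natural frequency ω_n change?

ω_n = √(1.7·K_p), which grows with K_p.

increase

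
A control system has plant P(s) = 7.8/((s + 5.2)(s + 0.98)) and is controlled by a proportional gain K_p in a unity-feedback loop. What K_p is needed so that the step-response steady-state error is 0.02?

K_p = 32

Steady-state error for a unit step on this type-0 loop is 1/(1 + K_p·P(0)).
P(0) = 1.531. Require 1/(1 + K_p·1.531) = 0.02, so 1 + 1.531·K_p = 50.
K_p = (50 − 1)/1.531 = 32.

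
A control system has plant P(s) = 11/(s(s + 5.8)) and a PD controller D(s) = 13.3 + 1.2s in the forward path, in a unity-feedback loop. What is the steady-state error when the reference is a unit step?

0

The open loop D(s)P(s) has a pole at the origin (type 1), so the static position error constant is infinite and e_ss = 1/(1+∞) = 0.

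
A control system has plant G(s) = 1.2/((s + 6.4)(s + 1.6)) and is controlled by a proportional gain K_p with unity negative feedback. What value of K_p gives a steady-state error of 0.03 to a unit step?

Steady-state error for a unit step on this type-0 loop is 1/(1 + K_p·G(0)).
G(0) = 0.1172. Require 1/(1 + K_p·0.1172) = 0.03, so 1 + 0.1172·K_p = 33.33.
K_p = (33.33 − 1)/0.1172 = 276.

K_p = 276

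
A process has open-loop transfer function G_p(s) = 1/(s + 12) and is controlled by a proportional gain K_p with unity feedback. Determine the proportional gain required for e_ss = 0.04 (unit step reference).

K_p = 288

The loop is type 0, so e_ss(step) = 1/(1 + K_pos) with K_pos = K_p·G_p(0).
G_p(0) = 0.08333. Require 1/(1 + K_p·0.08333) = 0.04, so 1 + 0.08333·K_p = 25.
K_p = (25 − 1)/0.08333 = 288.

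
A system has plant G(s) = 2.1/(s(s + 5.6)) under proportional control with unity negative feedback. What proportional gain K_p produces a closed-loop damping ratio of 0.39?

Closed-loop characteristic equation: s² + 5.6s + K_p·2.1 = 0.
So ω_n = √(2.1K_p) and 2ζω_n = 5.6, giving ζ = 5.6/(2√(2.1K_p)).
Setting ζ = 0.39: √(2.1K_p) = 5.6/(2·0.39) = 7.179, so K_p = 51.55/2.1 = 24.5.

K_p = 24.5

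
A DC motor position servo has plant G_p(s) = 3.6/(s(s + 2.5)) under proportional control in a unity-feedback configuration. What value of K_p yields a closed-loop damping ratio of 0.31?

K_p = 4.52

Closed-loop characteristic equation: s² + 2.5s + K_p·3.6 = 0.
So ω_n = √(3.6K_p) and 2ζω_n = 2.5, giving ζ = 2.5/(2√(3.6K_p)).
Setting ζ = 0.31: √(3.6K_p) = 2.5/(2·0.31) = 4.032, so K_p = 16.26/3.6 = 4.52.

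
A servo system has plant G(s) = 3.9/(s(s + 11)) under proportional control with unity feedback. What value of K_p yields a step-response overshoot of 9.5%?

From %OS = 100·exp(−πζ/√(1−ζ²)) = 9.5%, ζ = −ln(0.095)/√(π²+ln²(0.095)) = 0.5996.
Characteristic equation s² + 11s + 3.9K_p = 0 gives ζ = 11/(2√(3.9K_p)).
Setting ζ = 0.5996: √(3.9K_p) = 11/(2·0.5996) = 9.172, so K_p = 84.13/3.9 = 21.6.

K_p = 21.6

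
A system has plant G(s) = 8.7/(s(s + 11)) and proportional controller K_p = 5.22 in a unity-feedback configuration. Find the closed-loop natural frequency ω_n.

The closed-loop denominator is s(s+11) + 5.22·8.7 = s² + 11s + 45.41.
So ω_n² = 45.41 ⇒ ω_n = 6.739 rad/s, and ζ = 11/(2ω_n) = 0.816.

ω_n = 6.74 rad/s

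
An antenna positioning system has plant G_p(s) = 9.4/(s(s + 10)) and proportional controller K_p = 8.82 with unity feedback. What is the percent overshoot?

12.7%

Closed-loop characteristic equation: s² + 10s + 82.91 = 0, so ω_n = 9.105 rad/s and ζ = 10/(2·9.105) = 0.5491.
%OS = 100·exp(−πζ/√(1−ζ²)) = 100·exp(−π·0.5491/√0.6985) = 12.7%.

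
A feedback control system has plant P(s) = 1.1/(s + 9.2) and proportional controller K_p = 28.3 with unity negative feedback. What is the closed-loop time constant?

τ = 0.0248 s

Closed-loop transfer function: T(s) = K_p·P(s)/(1 + K_p·P(s)) = 31.13/(s + 9.2 + 31.13) = 31.13/(s + 40.33).
Time constant τ = 1/40.33 = 0.0248 s.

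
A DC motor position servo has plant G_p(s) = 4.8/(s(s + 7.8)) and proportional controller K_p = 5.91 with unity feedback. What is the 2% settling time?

The closed-loop denominator s² + 7.8s + 28.37 gives ω_n = √28.37 = 5.326 and ζ = 7.8/(2ω_n) = 0.7322.
2% settling time T_s ≈ 4/(ζω_n) = 4/3.9 = 1.03 s.

T_s ≈ 1.03 s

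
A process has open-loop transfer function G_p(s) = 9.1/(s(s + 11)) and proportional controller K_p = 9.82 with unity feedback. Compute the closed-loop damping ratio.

ζ = 0.582

1 + K_p·G_p(s) = 0 gives s² + 11s + 89.36 = 0.
So ω_n² = 89.36 ⇒ ω_n = 9.453 rad/s, and ζ = 11/(2ω_n) = 0.582.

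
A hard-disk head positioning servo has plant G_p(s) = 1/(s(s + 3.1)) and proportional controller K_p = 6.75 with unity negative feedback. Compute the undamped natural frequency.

With unity feedback the closed-loop characteristic equation is s² + 3.1s + 6.75·1 = s² + 3.1s + 6.75 = 0.
So ω_n² = 6.75 ⇒ ω_n = 2.598 rad/s, and ζ = 3.1/(2ω_n) = 0.597.

ω_n = 2.6 rad/s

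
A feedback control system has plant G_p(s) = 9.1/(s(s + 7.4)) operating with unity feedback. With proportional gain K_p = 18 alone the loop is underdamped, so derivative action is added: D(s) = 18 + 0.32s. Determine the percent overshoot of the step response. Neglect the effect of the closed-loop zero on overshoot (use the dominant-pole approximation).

Forward path: (18 + 0.32s)·9.1/(s(s+7.4)). The closed-loop characteristic equation is s² + (7.4 + 9.1·0.32)s + 9.1·18 = 0.
That is s² + 10.31s + 163.8 = 0, so ω_n = 12.8 rad/s and ζ = 10.31/(2·12.8) = 0.4029.
%OS = 100·exp(−πζ/√(1−ζ²)) = 25.1%.

25.1%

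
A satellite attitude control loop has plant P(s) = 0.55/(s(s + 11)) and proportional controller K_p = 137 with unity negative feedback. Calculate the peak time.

From 1 + K_pP(s) = 0: s² + 11s + 75.35 = 0 ⇒ ω_n = 8.68, ζ = 0.6336.
Damped frequency ω_d = ω_n√(1−ζ²) = 6.716 rad/s, so peak time T_p = π/ω_d = 0.468 s.

T_p = 0.468 s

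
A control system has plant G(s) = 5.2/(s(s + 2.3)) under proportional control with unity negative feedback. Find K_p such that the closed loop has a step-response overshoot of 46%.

K_p = 4.42

From %OS = 100·exp(−πζ/√(1−ζ²)) = 46%, ζ = −ln(0.46)/√(π²+ln²(0.46)) = 0.24.
Characteristic equation s² + 2.3s + 5.2K_p = 0 gives ζ = 2.3/(2√(5.2K_p)).
Setting ζ = 0.24: √(5.2K_p) = 2.3/(2·0.24) = 4.793, so K_p = 22.97/5.2 = 4.42.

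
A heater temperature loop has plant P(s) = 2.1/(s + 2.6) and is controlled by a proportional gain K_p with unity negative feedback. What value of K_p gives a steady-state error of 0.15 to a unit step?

K_p = 7.02

For a type-0 loop with proportional control, e_ss = 1/(1 + K_p·P(0)).
P(0) = 0.8077. Require 1/(1 + K_p·0.8077) = 0.15, so 1 + 0.8077·K_p = 6.667.
K_p = (6.667 − 1)/0.8077 = 7.02.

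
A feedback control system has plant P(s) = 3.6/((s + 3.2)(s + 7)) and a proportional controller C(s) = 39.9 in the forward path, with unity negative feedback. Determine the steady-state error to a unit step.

The loop is type 0. Static position error constant K_pos = C(0)·P(0) = 39.9·0.1607 = 6.412.
Steady-state error to a unit step: e_ss = 1/(1+K_pos) = 1/7.412 = 0.135.

0.135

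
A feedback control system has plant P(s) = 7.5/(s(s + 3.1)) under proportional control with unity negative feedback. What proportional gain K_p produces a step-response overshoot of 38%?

K_p = 3.7

From %OS = 100·exp(−πζ/√(1−ζ²)) = 38%, ζ = −ln(0.38)/√(π²+ln²(0.38)) = 0.2943.
Characteristic equation s² + 3.1s + 7.5K_p = 0 gives ζ = 3.1/(2√(7.5K_p)).
Setting ζ = 0.2943: √(7.5K_p) = 3.1/(2·0.2943) = 5.266, so K_p = 27.73/7.5 = 3.7.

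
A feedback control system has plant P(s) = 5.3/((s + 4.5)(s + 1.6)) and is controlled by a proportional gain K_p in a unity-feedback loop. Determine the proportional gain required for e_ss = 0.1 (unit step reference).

The loop is type 0, so e_ss(step) = 1/(1 + K_pos) with K_pos = K_p·P(0).
P(0) = 0.7361. Require 1/(1 + K_p·0.7361) = 0.1, so 1 + 0.7361·K_p = 10.
K_p = (10 − 1)/0.7361 = 12.2.

K_p = 12.2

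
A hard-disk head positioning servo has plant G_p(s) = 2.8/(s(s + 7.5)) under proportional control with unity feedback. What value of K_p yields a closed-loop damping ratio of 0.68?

Closed-loop characteristic equation: s² + 7.5s + K_p·2.8 = 0.
So ω_n = √(2.8K_p) and 2ζω_n = 7.5, giving ζ = 7.5/(2√(2.8K_p)).
Setting ζ = 0.68: √(2.8K_p) = 7.5/(2·0.68) = 5.515, so K_p = 30.41/2.8 = 10.9.

K_p = 10.9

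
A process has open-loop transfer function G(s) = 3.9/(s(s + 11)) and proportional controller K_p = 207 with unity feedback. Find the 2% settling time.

The closed-loop denominator s² + 11s + 807.3 gives ω_n = √807.3 = 28.41 and ζ = 11/(2ω_n) = 0.1936.
2% settling time T_s ≈ 4/(ζω_n) = 4/5.5 = 0.727 s.

T_s ≈ 0.727 s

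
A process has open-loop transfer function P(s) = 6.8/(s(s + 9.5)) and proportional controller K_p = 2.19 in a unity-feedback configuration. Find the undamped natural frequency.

The closed-loop denominator is s(s+9.5) + 2.19·6.8 = s² + 9.5s + 14.89.
So ω_n² = 14.89 ⇒ ω_n = 3.859 rad/s, and ζ = 9.5/(2ω_n) = 1.23.

ω_n = 3.86 rad/s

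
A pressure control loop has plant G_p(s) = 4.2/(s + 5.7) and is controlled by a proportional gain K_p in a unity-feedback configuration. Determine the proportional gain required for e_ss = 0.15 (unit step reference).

K_p = 7.69

For a type-0 loop with proportional control, e_ss = 1/(1 + K_p·G_p(0)).
G_p(0) = 0.7368. Require 1/(1 + K_p·0.7368) = 0.15, so 1 + 0.7368·K_p = 6.667.
K_p = (6.667 − 1)/0.7368 = 7.69.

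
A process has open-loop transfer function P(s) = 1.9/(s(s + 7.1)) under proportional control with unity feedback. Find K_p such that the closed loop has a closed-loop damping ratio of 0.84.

Closed-loop characteristic equation: s² + 7.1s + K_p·1.9 = 0.
So ω_n = √(1.9K_p) and 2ζω_n = 7.1, giving ζ = 7.1/(2√(1.9K_p)).
Setting ζ = 0.84: √(1.9K_p) = 7.1/(2·0.84) = 4.226, so K_p = 17.86/1.9 = 9.4.

K_p = 9.4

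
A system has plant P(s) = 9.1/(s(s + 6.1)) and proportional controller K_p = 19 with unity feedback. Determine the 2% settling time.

The closed-loop denominator s² + 6.1s + 172.9 gives ω_n = √172.9 = 13.15 and ζ = 6.1/(2ω_n) = 0.232.
2% settling time T_s ≈ 4/(ζω_n) = 4/3.05 = 1.31 s.

T_s ≈ 1.31 s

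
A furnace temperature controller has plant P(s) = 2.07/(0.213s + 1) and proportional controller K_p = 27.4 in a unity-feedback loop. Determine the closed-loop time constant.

τ = 0.00369 s

Closed loop: T(s) = K_p·P/(1+K_p·P) = 56.72/(0.213s + 1 + 56.72), with pole at s = −(1 + 56.72)/0.213 = −271.
Closed-loop time constant τ = 1/271 = 0.00369 s.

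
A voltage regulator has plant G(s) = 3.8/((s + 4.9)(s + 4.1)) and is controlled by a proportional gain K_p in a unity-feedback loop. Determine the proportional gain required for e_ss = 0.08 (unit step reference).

K_p = 60.8

For a type-0 loop with proportional control, e_ss = 1/(1 + K_p·G(0)).
G(0) = 0.1891. Require 1/(1 + K_p·0.1891) = 0.08, so 1 + 0.1891·K_p = 12.5.
K_p = (12.5 − 1)/0.1891 = 60.8.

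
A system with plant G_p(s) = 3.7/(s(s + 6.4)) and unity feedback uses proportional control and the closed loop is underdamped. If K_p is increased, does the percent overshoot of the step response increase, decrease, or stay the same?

ζ = 6.4/(2√(3.7K_p)) decreases as K_p grows; lower damping means more overshoot.

increase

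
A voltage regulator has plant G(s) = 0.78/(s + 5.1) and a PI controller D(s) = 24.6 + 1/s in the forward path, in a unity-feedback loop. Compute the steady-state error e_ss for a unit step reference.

The open loop D(s)G(s) has a pole at the origin (type 1), so the static position error constant is infinite and e_ss = 1/(1+∞) = 0.

0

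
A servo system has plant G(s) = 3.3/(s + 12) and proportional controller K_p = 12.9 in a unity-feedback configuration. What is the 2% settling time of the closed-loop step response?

Closed-loop transfer function: T(s) = K_p·G(s)/(1 + K_p·G(s)) = 42.57/(s + 12 + 42.57) = 42.57/(s + 54.57).
Time constant τ = 1/54.57 = 0.01833 s, so the 2% settling time is about 4τ = 0.0733 s.

T_s ≈ 0.0733 s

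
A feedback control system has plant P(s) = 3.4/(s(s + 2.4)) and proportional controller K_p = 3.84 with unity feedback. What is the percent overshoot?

Closed-loop characteristic equation: s² + 2.4s + 13.06 = 0, so ω_n = 3.613 rad/s and ζ = 2.4/(2·3.613) = 0.3321.
%OS = 100·exp(−πζ/√(1−ζ²)) = 100·exp(−π·0.3321/√0.8897) = 33.1%.

33.1%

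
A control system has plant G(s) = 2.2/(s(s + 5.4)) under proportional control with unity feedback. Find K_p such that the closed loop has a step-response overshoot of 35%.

K_p = 33

From %OS = 100·exp(−πζ/√(1−ζ²)) = 35%, ζ = −ln(0.35)/√(π²+ln²(0.35)) = 0.3169.
Characteristic equation s² + 5.4s + 2.2K_p = 0 gives ζ = 5.4/(2√(2.2K_p)).
Setting ζ = 0.3169: √(2.2K_p) = 5.4/(2·0.3169) = 8.519, so K_p = 72.57/2.2 = 33.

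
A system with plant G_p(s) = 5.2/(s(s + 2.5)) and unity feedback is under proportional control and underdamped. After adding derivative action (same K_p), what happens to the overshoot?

decrease

With PD the characteristic equation becomes s² + (a + K·K_d)s + K·K_p = 0; the damping term grows, ζ rises, overshoot falls.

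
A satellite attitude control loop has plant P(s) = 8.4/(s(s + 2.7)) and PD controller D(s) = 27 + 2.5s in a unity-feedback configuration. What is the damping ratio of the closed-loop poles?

Forward path: (27 + 2.5s)·8.4/(s(s+2.7)). The closed-loop characteristic equation is s² + (2.7 + 8.4·2.5)s + 8.4·27 = 0.
That is s² + 23.7s + 226.8 = 0, so ω_n = 15.06 rad/s and ζ = 23.7/(2·15.06) = 0.7869.

ζ = 0.787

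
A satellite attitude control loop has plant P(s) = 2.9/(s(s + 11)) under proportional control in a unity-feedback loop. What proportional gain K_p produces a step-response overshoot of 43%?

From %OS = 100·exp(−πζ/√(1−ζ²)) = 43%, ζ = −ln(0.43)/√(π²+ln²(0.43)) = 0.2594.
Characteristic equation s² + 11s + 2.9K_p = 0 gives ζ = 11/(2√(2.9K_p)).
Setting ζ = 0.2594: √(2.9K_p) = 11/(2·0.2594) = 21.2, so K_p = 449.4/2.9 = 155.

K_p = 155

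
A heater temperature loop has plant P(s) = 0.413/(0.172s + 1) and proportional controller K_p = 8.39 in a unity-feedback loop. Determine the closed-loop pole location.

s = -25.96

Closed loop: T(s) = K_p·P/(1+K_p·P) = 3.465/(0.172s + 1 + 3.465), with pole at s = −(1 + 3.465)/0.172 = −25.96.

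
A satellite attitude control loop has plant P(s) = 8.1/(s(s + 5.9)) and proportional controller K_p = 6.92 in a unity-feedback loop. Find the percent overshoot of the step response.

Closed-loop characteristic equation: s² + 5.9s + 56.05 = 0, so ω_n = 7.487 rad/s and ζ = 5.9/(2·7.487) = 0.394.
%OS = 100·exp(−πζ/√(1−ζ²)) = 100·exp(−π·0.394/√0.8447) = 26%.

26%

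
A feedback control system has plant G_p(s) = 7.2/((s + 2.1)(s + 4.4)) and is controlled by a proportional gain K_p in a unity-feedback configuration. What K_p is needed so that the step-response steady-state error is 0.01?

Steady-state error for a unit step on this type-0 loop is 1/(1 + K_p·G_p(0)).
G_p(0) = 0.7792. Require 1/(1 + K_p·0.7792) = 0.01, so 1 + 0.7792·K_p = 100.
K_p = (100 − 1)/0.7792 = 127.

K_p = 127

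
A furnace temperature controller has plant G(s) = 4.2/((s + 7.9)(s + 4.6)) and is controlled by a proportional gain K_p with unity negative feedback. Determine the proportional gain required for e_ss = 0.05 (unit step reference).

The loop is type 0, so e_ss(step) = 1/(1 + K_pos) with K_pos = K_p·G(0).
G(0) = 0.1156. Require 1/(1 + K_p·0.1156) = 0.05, so 1 + 0.1156·K_p = 20.
K_p = (20 − 1)/0.1156 = 164.

K_p = 164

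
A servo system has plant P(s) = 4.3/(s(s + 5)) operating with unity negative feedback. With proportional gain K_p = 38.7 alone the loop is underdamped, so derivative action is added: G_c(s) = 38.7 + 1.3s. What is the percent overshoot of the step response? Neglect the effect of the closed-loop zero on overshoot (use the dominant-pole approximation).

24.3%

Forward path: (38.7 + 1.3s)·4.3/(s(s+5)). The closed-loop characteristic equation is s² + (5 + 4.3·1.3)s + 4.3·38.7 = 0.
That is s² + 10.59s + 166.4 = 0, so ω_n = 12.9 rad/s and ζ = 10.59/(2·12.9) = 0.4105.
%OS = 100·exp(−πζ/√(1−ζ²)) = 24.3%.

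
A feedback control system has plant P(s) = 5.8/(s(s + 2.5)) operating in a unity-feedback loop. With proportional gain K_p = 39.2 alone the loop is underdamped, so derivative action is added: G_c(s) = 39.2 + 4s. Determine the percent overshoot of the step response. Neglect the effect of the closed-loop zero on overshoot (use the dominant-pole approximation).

Forward path: (39.2 + 4s)·5.8/(s(s+2.5)). The closed-loop characteristic equation is s² + (2.5 + 5.8·4)s + 5.8·39.2 = 0.
That is s² + 25.7s + 227.4 = 0, so ω_n = 15.08 rad/s and ζ = 25.7/(2·15.08) = 0.8522.
%OS = 100·exp(−πζ/√(1−ζ²)) = 0.599%.

0.599%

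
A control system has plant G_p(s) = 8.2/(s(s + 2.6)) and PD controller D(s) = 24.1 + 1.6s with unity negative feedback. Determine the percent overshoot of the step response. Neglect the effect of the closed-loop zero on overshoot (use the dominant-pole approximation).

Forward path: (24.1 + 1.6s)·8.2/(s(s+2.6)). The closed-loop characteristic equation is s² + (2.6 + 8.2·1.6)s + 8.2·24.1 = 0.
That is s² + 15.72s + 197.6 = 0, so ω_n = 14.06 rad/s and ζ = 15.72/(2·14.06) = 0.5591.
%OS = 100·exp(−πζ/√(1−ζ²)) = 12%.

12%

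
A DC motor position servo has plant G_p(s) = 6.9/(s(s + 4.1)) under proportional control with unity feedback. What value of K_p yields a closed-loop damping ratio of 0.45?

K_p = 3.01

Closed-loop characteristic equation: s² + 4.1s + K_p·6.9 = 0.
So ω_n = √(6.9K_p) and 2ζω_n = 4.1, giving ζ = 4.1/(2√(6.9K_p)).
Setting ζ = 0.45: √(6.9K_p) = 4.1/(2·0.45) = 4.556, so K_p = 20.75/6.9 = 3.01.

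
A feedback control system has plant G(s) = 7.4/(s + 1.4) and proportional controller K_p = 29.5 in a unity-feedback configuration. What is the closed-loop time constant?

Closed-loop transfer function: T(s) = K_p·G(s)/(1 + K_p·G(s)) = 218.3/(s + 1.4 + 218.3) = 218.3/(s + 219.7).
Time constant τ = 1/219.7 = 0.00455 s.

τ = 0.00455 s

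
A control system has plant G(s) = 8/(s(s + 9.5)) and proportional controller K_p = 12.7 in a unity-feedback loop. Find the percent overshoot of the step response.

18.7%

From 1 + K_pG(s) = 0: s² + 9.5s + 101.6 = 0 ⇒ ω_n = 10.08, ζ = 0.4712.
%OS = 100·exp(−πζ/√(1−ζ²)) = 100·exp(−π·0.4712/√0.7779) = 18.7%.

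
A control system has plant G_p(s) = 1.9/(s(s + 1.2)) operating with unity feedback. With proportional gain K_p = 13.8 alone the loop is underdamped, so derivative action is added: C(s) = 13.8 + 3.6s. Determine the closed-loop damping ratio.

ζ = 0.785

Forward path: (13.8 + 3.6s)·1.9/(s(s+1.2)). The closed-loop characteristic equation is s² + (1.2 + 1.9·3.6)s + 1.9·13.8 = 0.
That is s² + 8.04s + 26.22 = 0, so ω_n = 5.121 rad/s and ζ = 8.04/(2·5.121) = 0.7851.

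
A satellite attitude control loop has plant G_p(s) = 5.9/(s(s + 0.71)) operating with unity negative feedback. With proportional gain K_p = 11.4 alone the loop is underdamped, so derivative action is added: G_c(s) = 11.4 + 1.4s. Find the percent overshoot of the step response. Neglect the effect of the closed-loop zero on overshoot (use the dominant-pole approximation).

12.8%

Forward path: (11.4 + 1.4s)·5.9/(s(s+0.71)). The closed-loop characteristic equation is s² + (0.71 + 5.9·1.4)s + 5.9·11.4 = 0.
That is s² + 8.97s + 67.26 = 0, so ω_n = 8.201 rad/s and ζ = 8.97/(2·8.201) = 0.5469.
%OS = 100·exp(−πζ/√(1−ζ²)) = 12.8%.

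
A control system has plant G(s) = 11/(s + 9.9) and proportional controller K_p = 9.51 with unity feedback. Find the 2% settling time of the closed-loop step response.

Closed-loop transfer function: T(s) = K_p·G(s)/(1 + K_p·G(s)) = 104.6/(s + 9.9 + 104.6) = 104.6/(s + 114.5).
Time constant τ = 1/114.5 = 0.008733 s, so the 2% settling time is about 4τ = 0.0349 s.

T_s ≈ 0.0349 s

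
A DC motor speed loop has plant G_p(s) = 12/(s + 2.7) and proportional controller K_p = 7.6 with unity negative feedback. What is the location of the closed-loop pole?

s = -93.9

Closed-loop transfer function: T(s) = K_p·G_p(s)/(1 + K_p·G_p(s)) = 91.2/(s + 2.7 + 91.2) = 91.2/(s + 93.9).
The closed-loop pole is at s = −93.9.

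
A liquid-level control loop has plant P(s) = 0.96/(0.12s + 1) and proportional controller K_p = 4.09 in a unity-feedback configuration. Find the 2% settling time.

Closed loop: T(s) = K_p·P/(1+K_p·P) = 3.926/(0.12s + 1 + 3.926), with pole at s = −(1 + 3.926)/0.12 = −41.05.
τ = 1/41.05 = 0.02436 s, so 2% settling time ≈ 4τ = 0.0974 s.

T_s ≈ 0.0974 s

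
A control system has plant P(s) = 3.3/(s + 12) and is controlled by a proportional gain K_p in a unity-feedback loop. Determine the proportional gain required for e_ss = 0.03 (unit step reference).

Steady-state error for a unit step on this type-0 loop is 1/(1 + K_p·P(0)).
P(0) = 0.275. Require 1/(1 + K_p·0.275) = 0.03, so 1 + 0.275·K_p = 33.33.
K_p = (33.33 − 1)/0.275 = 118.

K_p = 118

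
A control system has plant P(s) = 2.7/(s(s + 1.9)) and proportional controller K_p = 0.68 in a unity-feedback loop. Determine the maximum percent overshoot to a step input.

Closed-loop characteristic equation: s² + 1.9s + 1.836 = 0, so ω_n = 1.355 rad/s and ζ = 1.9/(2·1.355) = 0.7011.
%OS = 100·exp(−πζ/√(1−ζ²)) = 100·exp(−π·0.7011/√0.5084) = 4.55%.

4.55%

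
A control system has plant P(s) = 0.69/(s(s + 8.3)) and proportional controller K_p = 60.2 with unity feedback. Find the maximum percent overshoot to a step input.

7.11%

From 1 + K_pP(s) = 0: s² + 8.3s + 41.54 = 0 ⇒ ω_n = 6.445, ζ = 0.6439.
%OS = 100·exp(−πζ/√(1−ζ²)) = 100·exp(−π·0.6439/√0.5854) = 7.11%.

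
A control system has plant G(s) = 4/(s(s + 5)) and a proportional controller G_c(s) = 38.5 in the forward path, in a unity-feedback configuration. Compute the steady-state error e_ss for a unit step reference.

0

The open loop G_c(s)G(s) has a pole at the origin (type 1), so the static position error constant is infinite and e_ss = 1/(1+∞) = 0.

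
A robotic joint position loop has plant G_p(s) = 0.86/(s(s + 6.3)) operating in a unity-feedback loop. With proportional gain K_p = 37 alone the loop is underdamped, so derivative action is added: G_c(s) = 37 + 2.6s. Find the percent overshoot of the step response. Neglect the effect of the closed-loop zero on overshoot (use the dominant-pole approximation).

Forward path: (37 + 2.6s)·0.86/(s(s+6.3)). The closed-loop characteristic equation is s² + (6.3 + 0.86·2.6)s + 0.86·37 = 0.
That is s² + 8.536s + 31.82 = 0, so ω_n = 5.641 rad/s and ζ = 8.536/(2·5.641) = 0.7566.
%OS = 100·exp(−πζ/√(1−ζ²)) = 2.64%.

2.64%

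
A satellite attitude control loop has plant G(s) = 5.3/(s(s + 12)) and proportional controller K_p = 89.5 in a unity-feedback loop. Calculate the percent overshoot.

40.6%

Closed-loop characteristic equation: s² + 12s + 474.3 = 0, so ω_n = 21.78 rad/s and ζ = 12/(2·21.78) = 0.2755.
%OS = 100·exp(−πζ/√(1−ζ²)) = 100·exp(−π·0.2755/√0.9241) = 40.6%.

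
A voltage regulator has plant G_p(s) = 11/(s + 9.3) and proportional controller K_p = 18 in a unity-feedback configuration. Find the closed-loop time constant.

τ = 0.00482 s

Closed-loop transfer function: T(s) = K_p·G_p(s)/(1 + K_p·G_p(s)) = 198/(s + 9.3 + 198) = 198/(s + 207.3).
Time constant τ = 1/207.3 = 0.00482 s.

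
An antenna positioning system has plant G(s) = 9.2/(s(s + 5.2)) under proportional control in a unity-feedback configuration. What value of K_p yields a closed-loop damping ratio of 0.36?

Closed-loop characteristic equation: s² + 5.2s + K_p·9.2 = 0.
So ω_n = √(9.2K_p) and 2ζω_n = 5.2, giving ζ = 5.2/(2√(9.2K_p)).
Setting ζ = 0.36: √(9.2K_p) = 5.2/(2·0.36) = 7.222, so K_p = 52.16/9.2 = 5.67.

K_p = 5.67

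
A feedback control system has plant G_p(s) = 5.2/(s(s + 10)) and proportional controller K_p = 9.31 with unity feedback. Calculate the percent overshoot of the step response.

Closed-loop characteristic equation: s² + 10s + 48.41 = 0, so ω_n = 6.958 rad/s and ζ = 10/(2·6.958) = 0.7186.
%OS = 100·exp(−πζ/√(1−ζ²)) = 100·exp(−π·0.7186/√0.4836) = 3.89%.

3.89%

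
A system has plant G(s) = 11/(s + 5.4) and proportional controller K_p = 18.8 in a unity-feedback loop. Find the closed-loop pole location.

s = -212.2

Closed-loop transfer function: T(s) = K_p·G(s)/(1 + K_p·G(s)) = 206.8/(s + 5.4 + 206.8) = 206.8/(s + 212.2).
The closed-loop pole is at s = −212.2.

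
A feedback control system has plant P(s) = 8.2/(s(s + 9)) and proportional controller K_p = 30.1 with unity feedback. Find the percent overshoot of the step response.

39.1%

Closed-loop characteristic equation: s² + 9s + 246.8 = 0, so ω_n = 15.71 rad/s and ζ = 9/(2·15.71) = 0.2864.
%OS = 100·exp(−πζ/√(1−ζ²)) = 100·exp(−π·0.2864/√0.918) = 39.1%.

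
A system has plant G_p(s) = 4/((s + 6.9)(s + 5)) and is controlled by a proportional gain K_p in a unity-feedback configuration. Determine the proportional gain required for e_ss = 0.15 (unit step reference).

K_p = 48.9

For a type-0 loop with proportional control, e_ss = 1/(1 + K_p·G_p(0)).
G_p(0) = 0.1159. Require 1/(1 + K_p·0.1159) = 0.15, so 1 + 0.1159·K_p = 6.667.
K_p = (6.667 − 1)/0.1159 = 48.9.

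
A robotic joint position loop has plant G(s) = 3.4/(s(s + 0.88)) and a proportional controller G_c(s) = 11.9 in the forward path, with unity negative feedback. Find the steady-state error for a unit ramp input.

The loop has one pole at the origin (type 1). Velocity error constant K_v = lim_{s→0} s·G_c(s)G(s) = 11.9·3.4/0.88 = 45.98.
Steady-state error to a unit ramp: e_ss = 1/K_v = 0.0217.

0.0217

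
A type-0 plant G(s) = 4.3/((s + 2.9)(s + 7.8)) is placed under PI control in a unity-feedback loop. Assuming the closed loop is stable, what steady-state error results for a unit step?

The PI controller's integrator makes the forward path type 1, so e_ss to a step is zero.

0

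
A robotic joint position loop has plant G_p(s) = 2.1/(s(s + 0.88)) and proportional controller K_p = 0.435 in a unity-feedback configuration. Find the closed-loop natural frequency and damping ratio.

With unity feedback the closed-loop characteristic equation is s² + 0.88s + 0.435·2.1 = s² + 0.88s + 0.9135 = 0.
So ω_n² = 0.9135 ⇒ ω_n = 0.9558 rad/s, and ζ = 0.88/(2ω_n) = 0.46.

ω_n = 0.956 rad/s, ζ = 0.46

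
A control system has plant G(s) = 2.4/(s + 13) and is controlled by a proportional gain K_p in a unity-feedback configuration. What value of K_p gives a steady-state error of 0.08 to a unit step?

K_p = 62.3

The loop is type 0, so e_ss(step) = 1/(1 + K_pos) with K_pos = K_p·G(0).
G(0) = 0.1846. Require 1/(1 + K_p·0.1846) = 0.08, so 1 + 0.1846·K_p = 12.5.
K_p = (12.5 − 1)/0.1846 = 62.3.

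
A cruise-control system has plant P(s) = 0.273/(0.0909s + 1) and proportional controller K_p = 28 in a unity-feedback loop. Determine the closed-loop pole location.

s = -95.09

Closed loop: T(s) = K_p·P/(1+K_p·P) = 7.644/(0.0909s + 1 + 7.644), with pole at s = −(1 + 7.644)/0.0909 = −95.09.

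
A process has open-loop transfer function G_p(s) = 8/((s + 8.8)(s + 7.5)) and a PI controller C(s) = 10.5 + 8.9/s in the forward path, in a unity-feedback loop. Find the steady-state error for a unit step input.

The open loop C(s)G_p(s) has a pole at the origin (type 1), so the static position error constant is infinite and e_ss = 1/(1+∞) = 0.

0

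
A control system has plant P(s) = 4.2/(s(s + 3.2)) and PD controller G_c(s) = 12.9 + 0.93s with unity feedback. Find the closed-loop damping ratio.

ζ = 0.483

Forward path: (12.9 + 0.93s)·4.2/(s(s+3.2)). The closed-loop characteristic equation is s² + (3.2 + 4.2·0.93)s + 4.2·12.9 = 0.
That is s² + 7.106s + 54.18 = 0, so ω_n = 7.361 rad/s and ζ = 7.106/(2·7.361) = 0.4827.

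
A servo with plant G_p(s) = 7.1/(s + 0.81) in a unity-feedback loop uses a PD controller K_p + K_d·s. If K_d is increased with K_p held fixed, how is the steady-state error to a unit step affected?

At s = 0 the derivative term contributes nothing: C(0) = K_p regardless of K_d, so K_pos = K_p·G_p(0) and e_ss are unchanged.

unchanged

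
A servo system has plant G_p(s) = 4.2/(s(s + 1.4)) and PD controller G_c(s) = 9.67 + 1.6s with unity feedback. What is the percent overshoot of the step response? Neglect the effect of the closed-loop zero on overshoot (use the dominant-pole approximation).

7.45%

Forward path: (9.67 + 1.6s)·4.2/(s(s+1.4)). The closed-loop characteristic equation is s² + (1.4 + 4.2·1.6)s + 4.2·9.67 = 0.
That is s² + 8.12s + 40.61 = 0, so ω_n = 6.373 rad/s and ζ = 8.12/(2·6.373) = 0.6371.
%OS = 100·exp(−πζ/√(1−ζ²)) = 7.45%.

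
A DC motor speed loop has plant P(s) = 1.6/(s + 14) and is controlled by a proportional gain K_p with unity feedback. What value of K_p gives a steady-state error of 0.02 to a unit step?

K_p = 429

The loop is type 0, so e_ss(step) = 1/(1 + K_pos) with K_pos = K_p·P(0).
P(0) = 0.1143. Require 1/(1 + K_p·0.1143) = 0.02, so 1 + 0.1143·K_p = 50.
K_p = (50 − 1)/0.1143 = 429.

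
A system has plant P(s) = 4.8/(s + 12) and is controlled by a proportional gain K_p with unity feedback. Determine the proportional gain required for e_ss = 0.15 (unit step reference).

The loop is type 0, so e_ss(step) = 1/(1 + K_pos) with K_pos = K_p·P(0).
P(0) = 0.4. Require 1/(1 + K_p·0.4) = 0.15, so 1 + 0.4·K_p = 6.667.
K_p = (6.667 − 1)/0.4 = 14.2.

K_p = 14.2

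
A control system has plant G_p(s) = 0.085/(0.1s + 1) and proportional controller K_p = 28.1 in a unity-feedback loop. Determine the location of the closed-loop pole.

Closed loop: T(s) = K_p·G_p/(1+K_p·G_p) = 2.389/(0.1s + 1 + 2.389), with pole at s = −(1 + 2.389)/0.1 = −33.89.

s = -33.89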